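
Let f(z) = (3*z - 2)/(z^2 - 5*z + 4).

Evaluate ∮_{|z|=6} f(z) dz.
6*I*pi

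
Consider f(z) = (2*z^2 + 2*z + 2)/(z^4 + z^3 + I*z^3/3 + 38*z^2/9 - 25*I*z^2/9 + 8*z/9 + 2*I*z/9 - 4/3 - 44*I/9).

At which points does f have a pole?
The singularities of f are the zeros of the denominator. Factoring,
  z^4 + z^3 + I*z^3/3 + 38*z^2/9 - 25*I*z^2/9 + 8*z/9 + 2*I*z/9 - 4/3 - 44*I/9 = (z - 2*I)*(z + 2/3 + I)*(z + 1 + 2*I)*(z - 2/3 - 2*I/3)
so the candidates are z = 2*I, z = -2/3 - I, z = -1 - 2*I, z = 2/3 + 2*I/3.

Check the numerator P(z) = 2*z^2 + 2*z + 2 at each one:
  P(2*I) = -6 + 4*I ≠ 0, so z = 2*I is a (simple) pole.
  P(-2/3 - I) = -4/9 + 2*I/3 ≠ 0, so z = -2/3 - I is a (simple) pole.
  P(-1 - 2*I) = -6 + 4*I ≠ 0, so z = -1 - 2*I is a (simple) pole.
  P(2/3 + 2*I/3) = 10/3 + 28*I/9 ≠ 0, so z = 2/3 + 2*I/3 is a (simple) pole.

Poles of f: {-1 - 2*I, -2/3 - I, 2*I, 2/3 + 2*I/3}

Final answer: {-1 - 2*I, -2/3 - I, 2*I, 2/3 + 2*I/3}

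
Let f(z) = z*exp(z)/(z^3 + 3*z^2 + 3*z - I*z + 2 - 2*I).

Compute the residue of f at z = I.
Write f(z) = P(z)/Q(z) with P(z) = z*exp(z) and Q(z) = z^3 + 3*z^2 + 3*z - I*z + 2 - 2*I.
The denominator factors as Q(z) = (z - I)*(z + 1 + I)*(z + 2), so z = I is a simple zero of Q and P is analytic there; z = I is therefore a simple pole and
  Res(f, z₀) = P(z₀)/Q'(z₀).

Q'(z) = 3*z^2 + 6*z + 3 - I, so Q'(I) = 5*I.
P(I) = I*exp(I).

Res(f, I) = (I*exp(I))/(5*I) = exp(I)/5

Final answer: exp(I)/5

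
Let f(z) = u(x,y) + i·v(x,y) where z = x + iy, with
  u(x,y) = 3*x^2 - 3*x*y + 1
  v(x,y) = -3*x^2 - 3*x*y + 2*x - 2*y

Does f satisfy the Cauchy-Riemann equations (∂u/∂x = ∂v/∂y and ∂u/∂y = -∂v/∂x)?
∂u/∂x = 6*x - 3*y
∂v/∂y = -3*x - 2
∂u/∂y = -3*x
∂v/∂x = -6*x - 3*y + 2
∂u/∂x ≠ ∂v/∂y and ∂u/∂y ≠ -∂v/∂x; the Cauchy-Riemann equations are not satisfied, so f is not analytic.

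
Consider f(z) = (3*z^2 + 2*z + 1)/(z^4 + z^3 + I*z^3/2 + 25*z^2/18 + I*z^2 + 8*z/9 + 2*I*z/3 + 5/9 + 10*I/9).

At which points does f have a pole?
{-1 + I/2, -1/3 - I, I, 1/3 - I}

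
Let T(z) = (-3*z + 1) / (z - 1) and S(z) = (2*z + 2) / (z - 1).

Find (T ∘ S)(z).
(T ∘ S)(z) = T(S(z)) = ((-3)*S(z) + (1))/((1)*S(z) + (-1)). Multiply numerator and denominator by z - 1:
  numerator:   (-3)*(2*z + 2) + (1)*(z - 1) = -5*z - 7
  denominator: (1)*(2*z + 2) + (-1)*(z - 1) = z + 3
(T ∘ S)(z) = (-5*z - 7)/(z + 3)

Final answer: (-5*z - 7)/(z + 3)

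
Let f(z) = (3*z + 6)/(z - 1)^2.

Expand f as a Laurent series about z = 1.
Put w = z - (1), i.e. z = w + 1. The denominator is w^2, so it suffices to rewrite the numerator in powers of w.

P(z) = 3*z + 6
P(w + 1) = 9 + 3*w

Dividing each term by w^2:
  f = 9/w^2 + 3/w

Substituting back w = z - 1:
  f(z) = 9/(z - 1)^2 + 3/(z - 1)

The series is finite because the numerator is a polynomial; the negative powers form the principal part, and the coefficient of 1/(z - 1) gives Res(f, 1) = 3.

Final answer: 9/(z - 1)^2 + 3/(z - 1)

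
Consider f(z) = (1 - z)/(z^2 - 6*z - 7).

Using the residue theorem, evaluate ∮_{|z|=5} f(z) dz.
-I*pi/2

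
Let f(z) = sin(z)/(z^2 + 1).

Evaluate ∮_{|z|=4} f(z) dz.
By the residue theorem, ∮_C f(z) dz = 2πi · (sum of the residues of f at the poles inside |z| = 4).

The denominator factors as (z + I)*(z - I), so the singularities of f are simple poles at z = -I, z = I.
  |-I|² = 1 < 16 = 4², so this pole is inside the contour.
  |I|² = 1 < 16 = 4², so this pole is inside the contour.

With P(z) = sin(z) and Q(z) = z^2 + 1, each pole is simple, so Res(f, z₀) = P(z₀)/Q'(z₀) with Q'(z) = 2*z.
  Res(f, -I) = P(-I)/Q'(-I) = (-I*sinh(1))/(-2*I) = sinh(1)/2
  Res(f, I) = P(I)/Q'(I) = (I*sinh(1))/(2*I) = sinh(1)/2

Sum of residues inside C: sinh(1)
∮_C f(z) dz = 2πi · (sinh(1)) = 2*I*pi*sinh(1)

Final answer: 2*I*pi*sinh(1)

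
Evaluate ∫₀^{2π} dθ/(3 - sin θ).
Call the integral J. The integrand is 2π-periodic and we integrate over a full period, so shifting θ does not change the value (θ → θ + π/2 turns sin θ into cos θ; θ → θ + π flips the sign of the trig term). Hence
  J = ∫₀^{2π} dθ/(3 + cos θ).
Put z = e^{iθ}: then cos θ = (z + 1/z)/2, dθ = dz/(iz), and z runs once counterclockwise around |z| = 1:
  J = ∮_{|z|=1} 1/(3 + (z + 1/z)/2) · dz/(iz) = (2/i) ∮_{|z|=1} dz/(z^2 + 6*z + 1).
The roots of z^2 + 6*z + 1 are z = (-3 ± sqrt(3^2 - 1^2)), with sqrt(8) = 2*sqrt(2); their product is 1, so only z₊ = -3 + 2*sqrt(2) lies inside the unit circle (z₋ = -3 - 2*sqrt(2) lies outside).
z₊ is a simple zero of q(z) = z^2 + 6*z + 1, so Res(1/q, z₊) = 1/q'(z₊) with q'(z) = 2*z + 6; and q'(z₊) = (z₊ - z₋) = 4*sqrt(2).
Therefore J = (2/i) · 2πi · 1/(4*sqrt(2)) = 2*pi/(2*sqrt(2)) = sqrt(2)*pi/2

Final answer: sqrt(2)*pi/2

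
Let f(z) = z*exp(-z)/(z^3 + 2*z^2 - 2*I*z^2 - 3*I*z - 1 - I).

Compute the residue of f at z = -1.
Write f(z) = P(z)/Q(z) with P(z) = z*exp(-z) and Q(z) = z^3 + 2*z^2 - 2*I*z^2 - 3*I*z - 1 - I.
The denominator factors as Q(z) = (z - I)*(z + 1)*(z + 1 - I), so z = -1 is a simple zero of Q and P is analytic there; z = -1 is therefore a simple pole and
  Res(f, z₀) = P(z₀)/Q'(z₀).

Q'(z) = 3*z^2 + 4*z - 4*I*z - 3*I, so Q'(-1) = -1 + I.
P(-1) = -exp(1).

Res(f, -1) = (-exp(1))/(-1 + I) = exp(1)*(1/2 + I/2)

Final answer: exp(1)*(1/2 + I/2)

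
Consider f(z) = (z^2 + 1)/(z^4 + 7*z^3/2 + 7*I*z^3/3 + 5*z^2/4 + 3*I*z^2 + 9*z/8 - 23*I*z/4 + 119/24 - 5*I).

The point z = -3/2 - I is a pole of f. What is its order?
Factor the denominator:
  z^4 + 7*z^3/2 + 7*I*z^3/3 + 5*z^2/4 + 3*I*z^2 + 9*z/8 - 23*I*z/4 + 119/24 - 5*I = (z + 3/2 + I)^3*(z - 1 - 2*I/3)

The numerator P(z) = z^2 + 1 has P(-3/2 - I) = 9/4 + 3*I ≠ 0, so no factor of (z + 3/2 + I) cancels.
Near z = -3/2 - I we can therefore write f(z) = g(z)/(z + 3/2 + I)^3 with g analytic at -3/2 - I and g(-3/2 - I) ≠ 0 (g is the numerator divided by the remaining denominator factors).

Hence z = -3/2 - I is a pole of order 3.

Final answer: 3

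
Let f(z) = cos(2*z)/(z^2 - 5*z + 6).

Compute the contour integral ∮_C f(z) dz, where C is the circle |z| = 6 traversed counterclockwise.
By the residue theorem, ∮_C f(z) dz = 2πi · (sum of the residues of f at the poles inside |z| = 6).

The denominator factors as (z - 3)*(z - 2), so the singularities of f are simple poles at z = 3, z = 2.
  |3|² = 9 < 36 = 6², so this pole is inside the contour.
  |2|² = 4 < 36 = 6², so this pole is inside the contour.

With P(z) = cos(2*z) and Q(z) = z^2 - 5*z + 6, each pole is simple, so Res(f, z₀) = P(z₀)/Q'(z₀) with Q'(z) = 2*z - 5.
  Res(f, 3) = P(3)/Q'(3) = (cos(6))/(1) = cos(6)
  Res(f, 2) = P(2)/Q'(2) = (cos(4))/(-1) = -cos(4)

Sum of residues inside C: -cos(4) + cos(6)
∮_C f(z) dz = 2πi · (-cos(4) + cos(6)) = -2*I*pi*cos(4) + 2*I*pi*cos(6)

Final answer: -2*I*pi*cos(4) + 2*I*pi*cos(6)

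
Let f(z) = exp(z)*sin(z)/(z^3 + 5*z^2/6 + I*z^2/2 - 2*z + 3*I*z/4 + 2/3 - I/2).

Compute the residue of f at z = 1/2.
Write f(z) = P(z)/Q(z) with P(z) = exp(z)*sin(z) and Q(z) = z^3 + 5*z^2/6 + I*z^2/2 - 2*z + 3*I*z/4 + 2/3 - I/2.
The denominator factors as Q(z) = (z + 2)*(z - 2/3 + I/2)*(z - 1/2), so z = 1/2 is a simple zero of Q and P is analytic there; z = 1/2 is therefore a simple pole and
  Res(f, z₀) = P(z₀)/Q'(z₀).

Q'(z) = 3*z^2 + 5*z/3 + I*z - 2 + 3*I/4, so Q'(1/2) = -5/12 + 5*I/4.
P(1/2) = exp(1/2)*sin(1/2).

Res(f, 1/2) = (exp(1/2)*sin(1/2))/(-5/12 + 5*I/4) = (-6/25 - 18*I/25)*exp(1/2)*sin(1/2)

Final answer: (-6/25 - 18*I/25)*exp(1/2)*sin(1/2)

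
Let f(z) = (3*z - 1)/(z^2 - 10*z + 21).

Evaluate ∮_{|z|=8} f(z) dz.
6*I*pi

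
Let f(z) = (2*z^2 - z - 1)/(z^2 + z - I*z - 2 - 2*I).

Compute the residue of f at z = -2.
Write f(z) = P(z)/Q(z) with P(z) = 2*z^2 - z - 1 and Q(z) = z^2 + z - I*z - 2 - 2*I.
The denominator factors as Q(z) = (z - 1 - I)*(z + 2), so z = -2 is a simple zero of Q and P is analytic there; z = -2 is therefore a simple pole and
  Res(f, z₀) = P(z₀)/Q'(z₀).

Q'(z) = 2*z + 1 - I, so Q'(-2) = -3 - I.
P(-2) = 9.

Res(f, -2) = (9)/(-3 - I) = -27/10 + 9*I/10

Final answer: -27/10 + 9*I/10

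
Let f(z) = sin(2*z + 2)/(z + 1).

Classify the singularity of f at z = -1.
Let u = z + 1. The argument of sin is 2*z + 2 = 2u, so
  f = sin(2u)/u = ((2u) - (2u)^3/6 + ...)/u = 2 - (4/3)*u^2 + ...
The Laurent expansion about u = 0 has no negative powers; equivalently lim_{z→-1} f(z) = 2 exists and is finite.
So the singularity is removable.

Final answer: removable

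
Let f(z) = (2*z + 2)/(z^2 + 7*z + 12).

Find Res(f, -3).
Write f(z) = P(z)/Q(z) with P(z) = 2*z + 2 and Q(z) = z^2 + 7*z + 12.
The denominator factors as Q(z) = (z + 3)*(z + 4), so z = -3 is a simple zero of Q and P is analytic there; z = -3 is therefore a simple pole and
  Res(f, z₀) = P(z₀)/Q'(z₀).

Q'(z) = 2*z + 7, so Q'(-3) = 1.
P(-3) = -4.

Res(f, -3) = (-4)/(1) = -4

Final answer: -4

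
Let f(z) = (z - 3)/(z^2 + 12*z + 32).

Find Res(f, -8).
Write f(z) = P(z)/Q(z) with P(z) = z - 3 and Q(z) = z^2 + 12*z + 32.
The denominator factors as Q(z) = (z + 4)*(z + 8), so z = -8 is a simple zero of Q and P is analytic there; z = -8 is therefore a simple pole and
  Res(f, z₀) = P(z₀)/Q'(z₀).

Q'(z) = 2*z + 12, so Q'(-8) = -4.
P(-8) = -11.

Res(f, -8) = (-11)/(-4) = 11/4

Final answer: 11/4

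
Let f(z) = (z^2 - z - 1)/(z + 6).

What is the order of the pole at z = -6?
Factor the denominator:
  z + 6 = (z + 6)

The numerator P(z) = z^2 - z - 1 has P(-6) = 41 ≠ 0, so no factor of (z + 6) cancels.
Near z = -6 we can therefore write f(z) = g(z)/(z + 6) with g analytic at -6 and g(-6) ≠ 0 (g is just the numerator).

Hence z = -6 is a pole of order 1.

Final answer: 1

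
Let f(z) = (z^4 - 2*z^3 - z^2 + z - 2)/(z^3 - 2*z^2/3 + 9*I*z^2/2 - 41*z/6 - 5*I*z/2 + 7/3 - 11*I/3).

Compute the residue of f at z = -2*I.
Write f(z) = P(z)/Q(z) with P(z) = z^4 - 2*z^3 - z^2 + z - 2 and Q(z) = z^3 - 2*z^2/3 + 9*I*z^2/2 - 41*z/6 - 5*I*z/2 + 7/3 - 11*I/3.
The denominator factors as Q(z) = (z - 1 + I)*(z + 1/3 + 3*I/2)*(z + 2*I), so z = -2*I is a simple zero of Q and P is analytic there; z = -2*I is therefore a simple pole and
  Res(f, z₀) = P(z₀)/Q'(z₀).

Q'(z) = 3*z^2 - 4*z/3 + 9*I*z - 41/6 - 5*I/2, so Q'(-2*I) = -5/6 + I/6.
P(-2*I) = 18 - 18*I.

Res(f, -2*I) = (18 - 18*I)/(-5/6 + I/6) = -324/13 + 216*I/13

Final answer: -324/13 + 216*I/13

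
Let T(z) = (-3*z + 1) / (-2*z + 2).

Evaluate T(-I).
Substitute z = -I:
  numerator:   -3*(-I) + 1 = 1 + 3*I
  denominator: -2*(-I) + 2 = 2 + 2*I
T(-I) = (1 + 3*I)/(2 + 2*I); multiplying numerator and denominator by the conjugate 2 - 2*I gives (8 + 4*I)/8 = 1 + I/2

Final answer: 1 + I/2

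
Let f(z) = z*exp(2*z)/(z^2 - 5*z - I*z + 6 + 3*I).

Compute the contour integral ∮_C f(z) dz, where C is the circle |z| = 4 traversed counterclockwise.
By the residue theorem, ∮_C f(z) dz = 2πi · (sum of the residues of f at the poles inside |z| = 4).

The denominator factors as (z - 2 - I)*(z - 3), so the singularities of f are simple poles at z = 2 + I, z = 3.
  |2 + I|² = 5 < 16 = 4², so this pole is inside the contour.
  |3|² = 9 < 16 = 4², so this pole is inside the contour.

With P(z) = z*exp(2*z) and Q(z) = z^2 - 5*z - I*z + 6 + 3*I, each pole is simple, so Res(f, z₀) = P(z₀)/Q'(z₀) with Q'(z) = 2*z - 5 - I.
  Res(f, 2 + I) = P(2 + I)/Q'(2 + I) = ((2 + I)*exp(4 + 2*I))/(-1 + I) = (-1/2 - 3*I/2)*exp(4 + 2*I)
  Res(f, 3) = P(3)/Q'(3) = (3*exp(6))/(1 - I) = (3/2 + 3*I/2)*exp(6)

Sum of residues inside C: (-1/2 - 3*I/2)*exp(4 + 2*I) + (3/2 + 3*I/2)*exp(6)
∮_C f(z) dz = 2πi · ((-1/2 - 3*I/2)*exp(4 + 2*I) + (3/2 + 3*I/2)*exp(6)) = pi*(3 - I)*exp(4 + 2*I) + pi*(-3 + 3*I)*exp(6)

Final answer: pi*(3 - I)*exp(4 + 2*I) + pi*(-3 + 3*I)*exp(6)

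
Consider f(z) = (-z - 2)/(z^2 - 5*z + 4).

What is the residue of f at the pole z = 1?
Write f(z) = P(z)/Q(z) with P(z) = -z - 2 and Q(z) = z^2 - 5*z + 4.
The denominator factors as Q(z) = (z - 4)*(z - 1), so z = 1 is a simple zero of Q and P is analytic there; z = 1 is therefore a simple pole and
  Res(f, z₀) = P(z₀)/Q'(z₀).

Q'(z) = 2*z - 5, so Q'(1) = -3.
P(1) = -3.

Res(f, 1) = (-3)/(-3) = 1

Final answer: 1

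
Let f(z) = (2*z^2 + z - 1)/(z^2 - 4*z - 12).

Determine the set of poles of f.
The singularities of f are the zeros of the denominator. Factoring,
  z^2 - 4*z - 12 = (z - 6)*(z + 2)
so the candidates are z = 6, z = -2.

Check the numerator P(z) = 2*z^2 + z - 1 at each one:
  P(6) = 77 ≠ 0, so z = 6 is a (simple) pole.
  P(-2) = 5 ≠ 0, so z = -2 is a (simple) pole.

Poles of f: {-2, 6}

Final answer: {-2, 6}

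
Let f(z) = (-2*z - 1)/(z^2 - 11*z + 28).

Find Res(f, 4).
Write f(z) = P(z)/Q(z) with P(z) = -2*z - 1 and Q(z) = z^2 - 11*z + 28.
The denominator factors as Q(z) = (z - 4)*(z - 7), so z = 4 is a simple zero of Q and P is analytic there; z = 4 is therefore a simple pole and
  Res(f, z₀) = P(z₀)/Q'(z₀).

Q'(z) = 2*z - 11, so Q'(4) = -3.
P(4) = -9.

Res(f, 4) = (-9)/(-3) = 3

Final answer: 3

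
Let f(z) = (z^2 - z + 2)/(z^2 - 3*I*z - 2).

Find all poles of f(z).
{I, 2*I}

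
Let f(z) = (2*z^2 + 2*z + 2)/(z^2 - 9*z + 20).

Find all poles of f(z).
The singularities of f are the zeros of the denominator. Factoring,
  z^2 - 9*z + 20 = (z - 4)*(z - 5)
so the candidates are z = 4, z = 5.

Check the numerator P(z) = 2*z^2 + 2*z + 2 at each one:
  P(4) = 42 ≠ 0, so z = 4 is a (simple) pole.
  P(5) = 62 ≠ 0, so z = 5 is a (simple) pole.

Poles of f: {4, 5}

Final answer: {4, 5}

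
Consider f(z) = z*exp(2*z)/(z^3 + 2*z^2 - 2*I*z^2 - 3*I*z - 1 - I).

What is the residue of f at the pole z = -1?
Write f(z) = P(z)/Q(z) with P(z) = z*exp(2*z) and Q(z) = z^3 + 2*z^2 - 2*I*z^2 - 3*I*z - 1 - I.
The denominator factors as Q(z) = (z + 1 - I)*(z - I)*(z + 1), so z = -1 is a simple zero of Q and P is analytic there; z = -1 is therefore a simple pole and
  Res(f, z₀) = P(z₀)/Q'(z₀).

Q'(z) = 3*z^2 + 4*z - 4*I*z - 3*I, so Q'(-1) = -1 + I.
P(-1) = -exp(-2).

Res(f, -1) = (-exp(-2))/(-1 + I) = (1/2 + I/2)*exp(-2)

Final answer: (1/2 + I/2)*exp(-2)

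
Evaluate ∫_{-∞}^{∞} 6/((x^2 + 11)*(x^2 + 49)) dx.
Let f(z) = 6/((z^2 + 11)*(z^2 + 49)). The denominator has no real zeros and deg Q - deg P = 4 ≥ 2, so the integral of f over the upper semicircle |z| = R tends to 0 as R → ∞. Closing the contour in the upper half-plane,
  ∫_{-∞}^{∞} f(x) dx = 2πi · Σ Res(f, z_k)  over the poles with Im z_k > 0.

Zeros of the denominator: z^2 + 49 = 0 gives z = ±7*I; z^2 + 11 = 0 gives z = ±sqrt(11)*I.
Upper half-plane: z = 7*I, z = sqrt(11)*I (simple).

Each pole is a simple zero of Q(z) = z^4 + 60*z^2 + 539, so Res(f, z₀) = P(z₀)/Q'(z₀) with P(z) = 6, Q'(z) = 4*z^3 + 120*z:
  Res(f, 7*I) = (6)/(-532*I) = 3*I/266
  Res(f, sqrt(11)*I) = (6)/(76*sqrt(11)*I) = -3*sqrt(11)*I/418

Sum of residues: 3*I*(11 - 7*sqrt(11))/2926
∫_{-∞}^{∞} f(x) dx = 2πi · (3*I*(11 - 7*sqrt(11))/2926) = 3*pi*(-11 + 7*sqrt(11))/1463

Final answer: 3*pi*(-11 + 7*sqrt(11))/1463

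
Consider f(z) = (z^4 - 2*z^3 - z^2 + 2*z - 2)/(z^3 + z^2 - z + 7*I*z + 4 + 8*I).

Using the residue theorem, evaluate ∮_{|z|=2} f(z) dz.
pi*(-4 + 4*I)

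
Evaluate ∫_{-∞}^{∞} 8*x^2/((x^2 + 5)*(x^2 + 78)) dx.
Let f(z) = 8*z^2/((z^2 + 5)*(z^2 + 78)). The denominator has no real zeros and deg Q - deg P = 2 ≥ 2, so the integral of f over the upper semicircle |z| = R tends to 0 as R → ∞. Closing the contour in the upper half-plane,
  ∫_{-∞}^{∞} f(x) dx = 2πi · Σ Res(f, z_k)  over the poles with Im z_k > 0.

Zeros of the denominator: z^2 + 78 = 0 gives z = ±sqrt(78)*I; z^2 + 5 = 0 gives z = ±sqrt(5)*I.
Upper half-plane: z = sqrt(5)*I, z = sqrt(78)*I (simple).

Each pole is a simple zero of Q(z) = z^4 + 83*z^2 + 390, so Res(f, z₀) = P(z₀)/Q'(z₀) with P(z) = 8*z^2, Q'(z) = 4*z^3 + 166*z:
  Res(f, sqrt(5)*I) = (-40)/(146*sqrt(5)*I) = 4*sqrt(5)*I/73
  Res(f, sqrt(78)*I) = (-624)/(-146*sqrt(78)*I) = -4*sqrt(78)*I/73

Sum of residues: 4*I*(-sqrt(78) + sqrt(5))/73
∫_{-∞}^{∞} f(x) dx = 2πi · (4*I*(-sqrt(78) + sqrt(5))/73) = 8*pi*(-sqrt(5) + sqrt(78))/73

Final answer: 8*pi*(-sqrt(5) + sqrt(78))/73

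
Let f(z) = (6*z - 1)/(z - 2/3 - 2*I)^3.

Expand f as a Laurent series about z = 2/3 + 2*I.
(3 + 12*I)/(z - 2/3 - 2*I)^3 + 6/(z - 2/3 - 2*I)^2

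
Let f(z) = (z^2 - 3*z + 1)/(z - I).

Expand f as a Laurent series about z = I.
Put w = z - (I), i.e. z = w + I. The denominator is w, so it suffices to rewrite the numerator in powers of w.

P(z) = z^2 - 3*z + 1
P(w + I) = -3*I + (-3 + 2*I)*w + w^2

Dividing each term by w:
  f = -3*I/w - 3 + 2*I + w

Substituting back w = z - I:
  f(z) = -3*I/(z - I) - 3 + 2*I + (z - I)

The series is finite because the numerator is a polynomial; the negative powers form the principal part, and the coefficient of 1/(z - I) gives Res(f, I) = -3*I.

Final answer: -3*I/(z - I) - 3 + 2*I + (z - I)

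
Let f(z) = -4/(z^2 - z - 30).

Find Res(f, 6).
Write f(z) = P(z)/Q(z) with P(z) = -4 and Q(z) = z^2 - z - 30.
The denominator factors as Q(z) = (z - 6)*(z + 5), so z = 6 is a simple zero of Q and P is analytic there; z = 6 is therefore a simple pole and
  Res(f, z₀) = P(z₀)/Q'(z₀).

Q'(z) = 2*z - 1, so Q'(6) = 11.
P(6) = -4.

Res(f, 6) = (-4)/(11) = -4/11

Final answer: -4/11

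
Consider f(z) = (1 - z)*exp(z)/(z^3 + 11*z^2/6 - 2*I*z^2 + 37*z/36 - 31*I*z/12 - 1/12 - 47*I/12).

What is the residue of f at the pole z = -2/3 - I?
Write f(z) = P(z)/Q(z) with P(z) = (1 - z)*exp(z) and Q(z) = z^3 + 11*z^2/6 - 2*I*z^2 + 37*z/36 - 31*I*z/12 - 1/12 - 47*I/12.
The denominator factors as Q(z) = (z - 1/3 - 3*I/2)*(z + 3/2 - 3*I/2)*(z + 2/3 + I), so z = -2/3 - I is a simple zero of Q and P is analytic there; z = -2/3 - I is therefore a simple pole and
  Res(f, z₀) = P(z₀)/Q'(z₀).

Q'(z) = 3*z^2 + 11*z/3 - 4*I*z + 37/36 - 31*I/12, so Q'(-2/3 - I) = -85/12 + 5*I/12.
P(-2/3 - I) = (5/3 + I)*exp(-2/3 - I).

Res(f, -2/3 - I) = ((5/3 + I)*exp(-2/3 - I))/(-85/12 + 5*I/12) = (-164/725 - 112*I/725)*exp(-2/3 - I)

Final answer: (-164/725 - 112*I/725)*exp(-2/3 - I)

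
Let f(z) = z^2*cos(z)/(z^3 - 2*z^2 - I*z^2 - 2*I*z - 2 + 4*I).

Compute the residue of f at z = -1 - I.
Write f(z) = P(z)/Q(z) with P(z) = z^2*cos(z) and Q(z) = z^3 - 2*z^2 - I*z^2 - 2*I*z - 2 + 4*I.
The denominator factors as Q(z) = (z - 2 - I)*(z - 1 - I)*(z + 1 + I), so z = -1 - I is a simple zero of Q and P is analytic there; z = -1 - I is therefore a simple pole and
  Res(f, z₀) = P(z₀)/Q'(z₀).

Q'(z) = 3*z^2 - 4*z - 2*I*z - 2*I, so Q'(-1 - I) = 2 + 10*I.
P(-1 - I) = 2*I*cos(1 + I).

Res(f, -1 - I) = (2*I*cos(1 + I))/(2 + 10*I) = (5/26 + I/26)*cos(1 + I)

Final answer: (5/26 + I/26)*cos(1 + I)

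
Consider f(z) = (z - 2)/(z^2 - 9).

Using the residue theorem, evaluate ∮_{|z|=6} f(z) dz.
By the residue theorem, ∮_C f(z) dz = 2πi · (sum of the residues of f at the poles inside |z| = 6).

The denominator factors as (z - 3)*(z + 3), so the singularities of f are simple poles at z = 3, z = -3.
  |3|² = 9 < 36 = 6², so this pole is inside the contour.
  |-3|² = 9 < 36 = 6², so this pole is inside the contour.

With P(z) = z - 2 and Q(z) = z^2 - 9, each pole is simple, so Res(f, z₀) = P(z₀)/Q'(z₀) with Q'(z) = 2*z.
  Res(f, 3) = P(3)/Q'(3) = (1)/(6) = 1/6
  Res(f, -3) = P(-3)/Q'(-3) = (-5)/(-6) = 5/6

Sum of residues inside C: 1
∮_C f(z) dz = 2πi · (1) = 2*I*pi

Final answer: 2*I*pi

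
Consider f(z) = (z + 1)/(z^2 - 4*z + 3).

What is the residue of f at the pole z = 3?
2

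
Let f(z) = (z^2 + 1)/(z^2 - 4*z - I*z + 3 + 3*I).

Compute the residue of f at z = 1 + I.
Write f(z) = P(z)/Q(z) with P(z) = z^2 + 1 and Q(z) = z^2 - 4*z - I*z + 3 + 3*I.
The denominator factors as Q(z) = (z - 3)*(z - 1 - I), so z = 1 + I is a simple zero of Q and P is analytic there; z = 1 + I is therefore a simple pole and
  Res(f, z₀) = P(z₀)/Q'(z₀).

Q'(z) = 2*z - 4 - I, so Q'(1 + I) = -2 + I.
P(1 + I) = 1 + 2*I.

Res(f, 1 + I) = (1 + 2*I)/(-2 + I) = -I

Final answer: -I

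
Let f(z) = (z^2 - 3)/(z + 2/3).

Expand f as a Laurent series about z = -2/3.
-23/(9*(z + 2/3)) - 4/3 + (z + 2/3)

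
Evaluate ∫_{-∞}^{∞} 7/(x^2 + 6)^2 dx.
Let f(z) = 7/(z^2 + 6)^2. The denominator has no real zeros and deg Q - deg P = 4 ≥ 2, so the integral of f over the upper semicircle |z| = R tends to 0 as R → ∞. Closing the contour in the upper half-plane,
  ∫_{-∞}^{∞} f(x) dx = 2πi · Σ Res(f, z_k)  over the poles with Im z_k > 0.

Zeros of the denominator: z^2 + 6 = 0 gives z = ±sqrt(6)*I.
Upper half-plane: z = sqrt(6)*I (a pole of order 2).

Write f(z) = g(z)/(z - sqrt(6)*I)^2 with g(z) = 7/(z + sqrt(6)*I)^2. For a double pole, Res(f, z₀) = g'(z₀):
  g'(z) = -14/(z + sqrt(6)*I)^3
  Res(f, sqrt(6)*I) = g'(sqrt(6)*I) = -7*sqrt(6)*I/144

∫_{-∞}^{∞} f(x) dx = 2πi · (-7*sqrt(6)*I/144) = 7*sqrt(6)*pi/72

Final answer: 7*sqrt(6)*pi/72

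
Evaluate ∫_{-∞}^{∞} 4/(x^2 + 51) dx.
Let f(z) = 4/(z^2 + 51). The denominator has no real zeros and deg Q - deg P = 2 ≥ 2, so the integral of f over the upper semicircle |z| = R tends to 0 as R → ∞. Closing the contour in the upper half-plane,
  ∫_{-∞}^{∞} f(x) dx = 2πi · Σ Res(f, z_k)  over the poles with Im z_k > 0.

Zeros of the denominator: z^2 + 51 = 0 gives z = ±sqrt(51)*I.
Upper half-plane: z = sqrt(51)*I (simple).

Each pole is a simple zero of Q(z) = z^2 + 51, so Res(f, z₀) = P(z₀)/Q'(z₀) with P(z) = 4, Q'(z) = 2*z:
  Res(f, sqrt(51)*I) = (4)/(2*sqrt(51)*I) = -2*sqrt(51)*I/51

∫_{-∞}^{∞} f(x) dx = 2πi · (-2*sqrt(51)*I/51) = 4*sqrt(51)*pi/51

Final answer: 4*sqrt(51)*pi/51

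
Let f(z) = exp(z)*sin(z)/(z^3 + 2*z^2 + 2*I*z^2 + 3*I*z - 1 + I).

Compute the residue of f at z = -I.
(1/2 - I/2)*exp(-I)*sinh(1)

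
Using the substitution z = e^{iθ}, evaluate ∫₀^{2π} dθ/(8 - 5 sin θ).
Call the integral J. The integrand is 2π-periodic and we integrate over a full period, so shifting θ does not change the value (θ → θ + π/2 turns sin θ into cos θ; θ → θ + π flips the sign of the trig term). Hence
  J = ∫₀^{2π} dθ/(8 + 5 cos θ).
Put z = e^{iθ}: then cos θ = (z + 1/z)/2, dθ = dz/(iz), and z runs once counterclockwise around |z| = 1:
  J = ∮_{|z|=1} 1/(8 + 5*(z + 1/z)/2) · dz/(iz) = (2/i) ∮_{|z|=1} dz/(5*z^2 + 16*z + 5).
The roots of 5*z^2 + 16*z + 5 are z = (-8 ± sqrt(8^2 - 5^2))/5, with sqrt(39) = sqrt(39); their product is 1, so only z₊ = -8/5 + sqrt(39)/5 lies inside the unit circle (z₋ = -8/5 - sqrt(39)/5 lies outside).
z₊ is a simple zero of q(z) = 5*z^2 + 16*z + 5, so Res(1/q, z₊) = 1/q'(z₊) with q'(z) = 10*z + 16; and q'(z₊) = 5*(z₊ - z₋) = 2*sqrt(39).
Therefore J = (2/i) · 2πi · 1/(2*sqrt(39)) = 2*pi/(sqrt(39)) = 2*sqrt(39)*pi/39

Final answer: 2*sqrt(39)*pi/39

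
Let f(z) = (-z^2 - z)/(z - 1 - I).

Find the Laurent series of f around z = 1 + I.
Put w = z - (1 + I), i.e. z = w + 1 + I. The denominator is w, so it suffices to rewrite the numerator in powers of w.

P(z) = -z^2 - z
P(w + 1 + I) = -1 - 3*I + (-3 - 2*I)*w - w^2

Dividing each term by w:
  f = (-1 - 3*I)/w - 3 - 2*I - w

Substituting back w = z - 1 - I:
  f(z) = (-1 - 3*I)/(z - 1 - I) - 3 - 2*I - (z - 1 - I)

The series is finite because the numerator is a polynomial; the negative powers form the principal part, and the coefficient of 1/(z - 1 - I) gives Res(f, 1 + I) = -1 - 3*I.

Final answer: (-1 - 3*I)/(z - 1 - I) - 3 - 2*I - (z - 1 - I)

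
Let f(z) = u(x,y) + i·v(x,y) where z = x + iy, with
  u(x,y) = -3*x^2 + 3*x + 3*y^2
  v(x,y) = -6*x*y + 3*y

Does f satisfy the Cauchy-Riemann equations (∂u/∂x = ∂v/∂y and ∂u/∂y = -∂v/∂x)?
∂u/∂x = 3 - 6*x
∂v/∂y = 3 - 6*x
∂u/∂y = 6*y
∂v/∂x = -6*y
∂u/∂x = ∂v/∂y and ∂u/∂y = -∂v/∂x hold identically; f is analytic.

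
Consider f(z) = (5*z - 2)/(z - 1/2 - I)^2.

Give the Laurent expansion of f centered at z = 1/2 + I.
Put w = z - (1/2 + I), i.e. z = w + 1/2 + I. The denominator is w^2, so it suffices to rewrite the numerator in powers of w.

P(z) = 5*z - 2
P(w + 1/2 + I) = 1/2 + 5*I + 5*w

Dividing each term by w^2:
  f = (1/2 + 5*I)/w^2 + 5/w

Substituting back w = z - 1/2 - I:
  f(z) = (1/2 + 5*I)/(z - 1/2 - I)^2 + 5/(z - 1/2 - I)

The series is finite because the numerator is a polynomial; the negative powers form the principal part, and the coefficient of 1/(z - 1/2 - I) gives Res(f, 1/2 + I) = 5.

Final answer: (1/2 + 5*I)/(z - 1/2 - I)^2 + 5/(z - 1/2 - I)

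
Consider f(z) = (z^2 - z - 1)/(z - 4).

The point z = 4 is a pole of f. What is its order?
Factor the denominator:
  z - 4 = (z - 4)

The numerator P(z) = z^2 - z - 1 has P(4) = 11 ≠ 0, so no factor of (z - 4) cancels.
Near z = 4 we can therefore write f(z) = g(z)/(z - 4) with g analytic at 4 and g(4) ≠ 0 (g is just the numerator).

Hence z = 4 is a pole of order 1.

Final answer: 1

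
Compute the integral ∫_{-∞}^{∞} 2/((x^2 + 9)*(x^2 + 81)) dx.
pi/162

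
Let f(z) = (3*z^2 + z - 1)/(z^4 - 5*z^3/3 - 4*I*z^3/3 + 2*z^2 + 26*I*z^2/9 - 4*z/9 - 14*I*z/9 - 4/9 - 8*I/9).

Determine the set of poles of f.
{-1/3, 2*I, 1 - I, 1 + I/3}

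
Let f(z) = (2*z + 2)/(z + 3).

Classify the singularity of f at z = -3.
pole of order 1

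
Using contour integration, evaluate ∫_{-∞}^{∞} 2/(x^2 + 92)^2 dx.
sqrt(23)*pi/4232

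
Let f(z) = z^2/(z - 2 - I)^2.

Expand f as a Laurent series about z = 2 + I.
(3 + 4*I)/(z - 2 - I)^2 + (4 + 2*I)/(z - 2 - I) + 1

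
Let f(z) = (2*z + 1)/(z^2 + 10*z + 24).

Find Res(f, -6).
Write f(z) = P(z)/Q(z) with P(z) = 2*z + 1 and Q(z) = z^2 + 10*z + 24.
The denominator factors as Q(z) = (z + 6)*(z + 4), so z = -6 is a simple zero of Q and P is analytic there; z = -6 is therefore a simple pole and
  Res(f, z₀) = P(z₀)/Q'(z₀).

Q'(z) = 2*z + 10, so Q'(-6) = -2.
P(-6) = -11.

Res(f, -6) = (-11)/(-2) = 11/2

Final answer: 11/2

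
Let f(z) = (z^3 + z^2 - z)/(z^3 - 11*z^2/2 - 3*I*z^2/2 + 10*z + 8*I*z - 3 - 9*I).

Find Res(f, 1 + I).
Write f(z) = P(z)/Q(z) with P(z) = z^3 + z^2 - z and Q(z) = z^3 - 11*z^2/2 - 3*I*z^2/2 + 10*z + 8*I*z - 3 - 9*I.
The denominator factors as Q(z) = (z - 3/2 - 3*I/2)*(z - 1 - I)*(z - 3 + I), so z = 1 + I is a simple zero of Q and P is analytic there; z = 1 + I is therefore a simple pole and
  Res(f, z₀) = P(z₀)/Q'(z₀).

Q'(z) = 3*z^2 - 11*z - 3*I*z + 10 + 8*I, so Q'(1 + I) = 2.
P(1 + I) = -3 + 3*I.

Res(f, 1 + I) = (-3 + 3*I)/(2) = -3/2 + 3*I/2

Final answer: -3/2 + 3*I/2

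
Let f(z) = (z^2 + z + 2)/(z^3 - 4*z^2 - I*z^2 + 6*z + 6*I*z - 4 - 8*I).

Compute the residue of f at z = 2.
Write f(z) = P(z)/Q(z) with P(z) = z^2 + z + 2 and Q(z) = z^3 - 4*z^2 - I*z^2 + 6*z + 6*I*z - 4 - 8*I.
The denominator factors as Q(z) = (z - 2*I)*(z - 2 + I)*(z - 2), so z = 2 is a simple zero of Q and P is analytic there; z = 2 is therefore a simple pole and
  Res(f, z₀) = P(z₀)/Q'(z₀).

Q'(z) = 3*z^2 - 8*z - 2*I*z + 6 + 6*I, so Q'(2) = 2 + 2*I.
P(2) = 8.

Res(f, 2) = (8)/(2 + 2*I) = 2 - 2*I

Final answer: 2 - 2*I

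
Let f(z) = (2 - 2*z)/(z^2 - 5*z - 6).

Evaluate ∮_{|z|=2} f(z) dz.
-8*I*pi/7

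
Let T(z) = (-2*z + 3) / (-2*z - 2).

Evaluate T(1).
Substitute z = 1:
  numerator:   -2*(1) + 3 = 1
  denominator: -2*(1) - 2 = -4
T(1) = (1)/(-4) = -1/4

Final answer: -1/4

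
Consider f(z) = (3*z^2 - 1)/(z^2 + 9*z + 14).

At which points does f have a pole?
The singularities of f are the zeros of the denominator. Factoring,
  z^2 + 9*z + 14 = (z + 7)*(z + 2)
so the candidates are z = -7, z = -2.

Check the numerator P(z) = 3*z^2 - 1 at each one:
  P(-7) = 146 ≠ 0, so z = -7 is a (simple) pole.
  P(-2) = 11 ≠ 0, so z = -2 is a (simple) pole.

Poles of f: {-7, -2}

Final answer: {-7, -2}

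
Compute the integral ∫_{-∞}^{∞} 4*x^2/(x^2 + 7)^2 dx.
Let f(z) = 4*z^2/(z^2 + 7)^2. The denominator has no real zeros and deg Q - deg P = 2 ≥ 2, so the integral of f over the upper semicircle |z| = R tends to 0 as R → ∞. Closing the contour in the upper half-plane,
  ∫_{-∞}^{∞} f(x) dx = 2πi · Σ Res(f, z_k)  over the poles with Im z_k > 0.

Zeros of the denominator: z^2 + 7 = 0 gives z = ±sqrt(7)*I.
Upper half-plane: z = sqrt(7)*I (a pole of order 2).

Write f(z) = g(z)/(z - sqrt(7)*I)^2 with g(z) = 4*z^2/(z + sqrt(7)*I)^2. For a double pole, Res(f, z₀) = g'(z₀):
  g'(z) = 8*sqrt(7)*I*z/(z + sqrt(7)*I)^3
  Res(f, sqrt(7)*I) = g'(sqrt(7)*I) = -sqrt(7)*I/7

∫_{-∞}^{∞} f(x) dx = 2πi · (-sqrt(7)*I/7) = 2*sqrt(7)*pi/7

Final answer: 2*sqrt(7)*pi/7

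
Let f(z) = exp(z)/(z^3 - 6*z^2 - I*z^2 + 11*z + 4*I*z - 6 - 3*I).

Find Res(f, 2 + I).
-exp(2 + I)/2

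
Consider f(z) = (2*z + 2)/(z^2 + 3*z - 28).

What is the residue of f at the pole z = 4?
Write f(z) = P(z)/Q(z) with P(z) = 2*z + 2 and Q(z) = z^2 + 3*z - 28.
The denominator factors as Q(z) = (z + 7)*(z - 4), so z = 4 is a simple zero of Q and P is analytic there; z = 4 is therefore a simple pole and
  Res(f, z₀) = P(z₀)/Q'(z₀).

Q'(z) = 2*z + 3, so Q'(4) = 11.
P(4) = 10.

Res(f, 4) = (10)/(11) = 10/11

Final answer: 10/11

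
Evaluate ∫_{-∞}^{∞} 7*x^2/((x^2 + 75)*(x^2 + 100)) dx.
Let f(z) = 7*z^2/((z^2 + 75)*(z^2 + 100)). The denominator has no real zeros and deg Q - deg P = 2 ≥ 2, so the integral of f over the upper semicircle |z| = R tends to 0 as R → ∞. Closing the contour in the upper half-plane,
  ∫_{-∞}^{∞} f(x) dx = 2πi · Σ Res(f, z_k)  over the poles with Im z_k > 0.

Zeros of the denominator: z^2 + 75 = 0 gives z = ±5*sqrt(3)*I; z^2 + 100 = 0 gives z = ±10*I.
Upper half-plane: z = 10*I, z = 5*sqrt(3)*I (simple).

Each pole is a simple zero of Q(z) = z^4 + 175*z^2 + 7500, so Res(f, z₀) = P(z₀)/Q'(z₀) with P(z) = 7*z^2, Q'(z) = 4*z^3 + 350*z:
  Res(f, 10*I) = (-700)/(-500*I) = -7*I/5
  Res(f, 5*sqrt(3)*I) = (-525)/(250*sqrt(3)*I) = 7*sqrt(3)*I/10

Sum of residues: 7*I*(-2 + sqrt(3))/10
∫_{-∞}^{∞} f(x) dx = 2πi · (7*I*(-2 + sqrt(3))/10) = 7*pi*(2 - sqrt(3))/5

Final answer: 7*pi*(2 - sqrt(3))/5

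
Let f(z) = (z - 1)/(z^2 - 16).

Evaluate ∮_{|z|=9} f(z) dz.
By the residue theorem, ∮_C f(z) dz = 2πi · (sum of the residues of f at the poles inside |z| = 9).

The denominator factors as (z + 4)*(z - 4), so the singularities of f are simple poles at z = -4, z = 4.
  |-4|² = 16 < 81 = 9², so this pole is inside the contour.
  |4|² = 16 < 81 = 9², so this pole is inside the contour.

With P(z) = z - 1 and Q(z) = z^2 - 16, each pole is simple, so Res(f, z₀) = P(z₀)/Q'(z₀) with Q'(z) = 2*z.
  Res(f, -4) = P(-4)/Q'(-4) = (-5)/(-8) = 5/8
  Res(f, 4) = P(4)/Q'(4) = (3)/(8) = 3/8

Sum of residues inside C: 1
∮_C f(z) dz = 2πi · (1) = 2*I*pi

Final answer: 2*I*pi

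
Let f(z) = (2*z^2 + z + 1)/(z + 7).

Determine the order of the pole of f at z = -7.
1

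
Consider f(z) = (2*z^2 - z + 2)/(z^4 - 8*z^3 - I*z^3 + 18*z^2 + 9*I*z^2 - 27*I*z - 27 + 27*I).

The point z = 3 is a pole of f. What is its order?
3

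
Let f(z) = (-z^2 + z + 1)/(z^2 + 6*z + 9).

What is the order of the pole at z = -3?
Factor the denominator:
  z^2 + 6*z + 9 = (z + 3)^2

The numerator P(z) = -z^2 + z + 1 has P(-3) = -11 ≠ 0, so no factor of (z + 3) cancels.
Near z = -3 we can therefore write f(z) = g(z)/(z + 3)^2 with g analytic at -3 and g(-3) ≠ 0 (g is just the numerator).

Hence z = -3 is a pole of order 2.

Final answer: 2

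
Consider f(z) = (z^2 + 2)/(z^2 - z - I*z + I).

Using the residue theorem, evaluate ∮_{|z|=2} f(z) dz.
By the residue theorem, ∮_C f(z) dz = 2πi · (sum of the residues of f at the poles inside |z| = 2).

The denominator factors as (z - I)*(z - 1), so the singularities of f are simple poles at z = I, z = 1.
  |I|² = 1 < 4 = 2², so this pole is inside the contour.
  |1|² = 1 < 4 = 2², so this pole is inside the contour.

With P(z) = z^2 + 2 and Q(z) = z^2 - z - I*z + I, each pole is simple, so Res(f, z₀) = P(z₀)/Q'(z₀) with Q'(z) = 2*z - 1 - I.
  Res(f, I) = P(I)/Q'(I) = (1)/(-1 + I) = -1/2 - I/2
  Res(f, 1) = P(1)/Q'(1) = (3)/(1 - I) = 3/2 + 3*I/2

Sum of residues inside C: 1 + I
∮_C f(z) dz = 2πi · (1 + I) = pi*(-2 + 2*I)

Final answer: pi*(-2 + 2*I)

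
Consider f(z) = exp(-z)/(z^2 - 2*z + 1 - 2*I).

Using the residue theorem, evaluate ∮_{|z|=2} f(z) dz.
By the residue theorem, ∮_C f(z) dz = 2πi · (sum of the residues of f at the poles inside |z| = 2).

The denominator factors as (z - 2 - I)*(z + I), so the singularities of f are simple poles at z = 2 + I, z = -I.
  |2 + I|² = 5 > 4 = 2², so this pole is outside the contour.
  |-I|² = 1 < 4 = 2², so this pole is inside the contour.

With P(z) = exp(-z) and Q(z) = z^2 - 2*z + 1 - 2*I, each pole is simple, so Res(f, z₀) = P(z₀)/Q'(z₀) with Q'(z) = 2*z - 2.
  Res(f, -I) = P(-I)/Q'(-I) = (exp(I))/(-2 - 2*I) = (-1/4 + I/4)*exp(I)

∮_C f(z) dz = 2πi · ((-1/4 + I/4)*exp(I)) = pi*(-1/2 - I/2)*exp(I)

Final answer: pi*(-1/2 - I/2)*exp(I)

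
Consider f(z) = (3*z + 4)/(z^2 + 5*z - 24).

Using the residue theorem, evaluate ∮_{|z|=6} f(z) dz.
26*I*pi/11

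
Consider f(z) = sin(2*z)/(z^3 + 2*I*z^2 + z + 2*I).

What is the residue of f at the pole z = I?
-I*sinh(2)/6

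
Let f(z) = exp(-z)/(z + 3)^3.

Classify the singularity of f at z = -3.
Write f(z) = g(z)/(z + 3)^3 with g(z) = exp(-z).
g is entire and g(-3) = exp(3) ≠ 0, so no factor of (z + 3) cancels: the Laurent expansion of f about z = -3 starts at the power -3, i.e. lim_{z→z₀} (z - z₀)^3 f(z) = exp(3) is finite and nonzero.
So z = -3 is a pole of order 3.

Final answer: pole of order 3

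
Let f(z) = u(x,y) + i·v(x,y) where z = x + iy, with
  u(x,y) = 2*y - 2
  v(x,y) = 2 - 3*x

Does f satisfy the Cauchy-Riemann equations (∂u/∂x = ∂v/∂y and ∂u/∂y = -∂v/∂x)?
∂u/∂x = 0
∂v/∂y = 0
∂u/∂y = 2
∂v/∂x = -3
∂u/∂y ≠ -∂v/∂x; the Cauchy-Riemann equations are not satisfied, so f is not analytic.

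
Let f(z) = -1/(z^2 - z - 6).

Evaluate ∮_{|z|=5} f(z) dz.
0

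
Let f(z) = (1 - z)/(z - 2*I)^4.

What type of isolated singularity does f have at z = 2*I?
Write f(z) = g(z)/(z - 2*I)^4 with g(z) = 1 - z.
g is entire and g(2*I) = 1 - 2*I ≠ 0, so no factor of (z - 2*I) cancels: the Laurent expansion of f about z = 2*I starts at the power -4, i.e. lim_{z→z₀} (z - z₀)^4 f(z) = 1 - 2*I is finite and nonzero.
So z = 2*I is a pole of order 4.

Final answer: pole of order 4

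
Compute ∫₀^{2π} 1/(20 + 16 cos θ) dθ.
Let J = ∫₀^{2π} dθ/(20 + 16 cos θ).
Put z = e^{iθ}: then cos θ = (z + 1/z)/2, dθ = dz/(iz), and z runs once counterclockwise around |z| = 1:
  J = ∮_{|z|=1} 1/(20 + 16*(z + 1/z)/2) · dz/(iz) = (2/i) ∮_{|z|=1} dz/(16*z^2 + 40*z + 16).
The roots of 16*z^2 + 40*z + 16 are z = (-20 ± sqrt(20^2 - 16^2))/16, with sqrt(144) = 12; their product is 1, so only z₊ = -1/2 lies inside the unit circle (z₋ = -2 lies outside).
z₊ is a simple zero of q(z) = 16*z^2 + 40*z + 16, so Res(1/q, z₊) = 1/q'(z₊) with q'(z) = 32*z + 40; and q'(z₊) = 16*(z₊ - z₋) = 24.
Therefore J = (2/i) · 2πi · 1/(24) = 2*pi/(12) = pi/6

Final answer: pi/6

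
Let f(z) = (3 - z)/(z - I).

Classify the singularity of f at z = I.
Write f(z) = g(z)/(z - I) with g(z) = 3 - z.
g is entire and g(I) = 3 - I ≠ 0, so no factor of (z - I) cancels: the Laurent expansion of f about z = I starts at the power -1, i.e. lim_{z→z₀} (z - z₀) f(z) = 3 - I is finite and nonzero.
So z = I is a pole of order 1.

Final answer: pole of order 1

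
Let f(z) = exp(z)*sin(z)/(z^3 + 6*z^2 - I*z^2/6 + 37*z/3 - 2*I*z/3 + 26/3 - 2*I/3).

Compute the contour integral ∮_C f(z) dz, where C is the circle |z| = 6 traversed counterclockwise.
By the residue theorem, ∮_C f(z) dz = 2πi · (sum of the residues of f at the poles inside |z| = 6).

The denominator factors as (z + 2)*(z + 2 - 2*I/3)*(z + 2 + I/2), so the singularities of f are simple poles at z = -2, z = -2 + 2*I/3, z = -2 - I/2.
  |-2|² = 4 < 36 = 6², so this pole is inside the contour.
  |-2 + 2*I/3|² = 40/9 < 36 = 6², so this pole is inside the contour.
  |-2 - I/2|² = 17/4 < 36 = 6², so this pole is inside the contour.

With P(z) = exp(z)*sin(z) and Q(z) = z^3 + 6*z^2 - I*z^2/6 + 37*z/3 - 2*I*z/3 + 26/3 - 2*I/3, each pole is simple, so Res(f, z₀) = P(z₀)/Q'(z₀) with Q'(z) = 3*z^2 + 12*z - I*z/3 + 37/3 - 2*I/3.
  Res(f, -2) = P(-2)/Q'(-2) = (-exp(-2)*sin(2))/(1/3) = -3*exp(-2)*sin(2)
  Res(f, -2 + 2*I/3) = P(-2 + 2*I/3)/Q'(-2 + 2*I/3) = (-exp(-2 + 2*I/3)*sin(2 - 2*I/3))/(-7/9) = 9*exp(-2 + 2*I/3)*sin(2 - 2*I/3)/7
  Res(f, -2 - I/2) = P(-2 - I/2)/Q'(-2 - I/2) = (-exp(-2 - I/2)*sin(2 + I/2))/(-7/12) = 12*exp(-2 - I/2)*sin(2 + I/2)/7

Sum of residues inside C: -3*exp(-2)*sin(2) + 12*exp(-2 - I/2)*sin(2 + I/2)/7 + 9*exp(-2 + 2*I/3)*sin(2 - 2*I/3)/7
∮_C f(z) dz = 2πi · (-3*exp(-2)*sin(2) + 12*exp(-2 - I/2)*sin(2 + I/2)/7 + 9*exp(-2 + 2*I/3)*sin(2 - 2*I/3)/7) = -6*I*pi*exp(-2)*sin(2) + 18*I*pi*exp(-2 + 2*I/3)*sin(2 - 2*I/3)/7 + 24*I*pi*exp(-2 - I/2)*sin(2 + I/2)/7

Final answer: -6*I*pi*exp(-2)*sin(2) + 18*I*pi*exp(-2 + 2*I/3)*sin(2 - 2*I/3)/7 + 24*I*pi*exp(-2 - I/2)*sin(2 + I/2)/7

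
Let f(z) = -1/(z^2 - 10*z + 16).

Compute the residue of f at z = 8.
-1/6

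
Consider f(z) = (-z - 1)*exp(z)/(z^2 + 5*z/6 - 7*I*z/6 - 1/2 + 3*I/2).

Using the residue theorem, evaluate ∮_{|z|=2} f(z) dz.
By the residue theorem, ∮_C f(z) dz = 2πi · (sum of the residues of f at the poles inside |z| = 2).

The denominator factors as (z + 3/2 - 3*I/2)*(z - 2/3 + I/3), so the singularities of f are simple poles at z = -3/2 + 3*I/2, z = 2/3 - I/3.
  |-3/2 + 3*I/2|² = 9/2 > 4 = 2², so this pole is outside the contour.
  |2/3 - I/3|² = 5/9 < 4 = 2², so this pole is inside the contour.

With P(z) = (-z - 1)*exp(z) and Q(z) = z^2 + 5*z/6 - 7*I*z/6 - 1/2 + 3*I/2, each pole is simple, so Res(f, z₀) = P(z₀)/Q'(z₀) with Q'(z) = 2*z + 5/6 - 7*I/6.
  Res(f, 2/3 - I/3) = P(2/3 - I/3)/Q'(2/3 - I/3) = ((-5/3 + I/3)*exp(2/3 - I/3))/(13/6 - 11*I/6) = (-76/145 - 42*I/145)*exp(2/3 - I/3)

∮_C f(z) dz = 2πi · ((-76/145 - 42*I/145)*exp(2/3 - I/3)) = pi*(84/145 - 152*I/145)*exp(2/3 - I/3)

Final answer: pi*(84/145 - 152*I/145)*exp(2/3 - I/3)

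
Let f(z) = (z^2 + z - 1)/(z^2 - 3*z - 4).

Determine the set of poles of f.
{-1, 4}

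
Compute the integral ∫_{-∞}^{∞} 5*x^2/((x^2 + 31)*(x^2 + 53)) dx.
5*pi*(-sqrt(31) + sqrt(53))/22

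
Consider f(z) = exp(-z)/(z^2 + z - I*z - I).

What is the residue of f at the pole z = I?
Write f(z) = P(z)/Q(z) with P(z) = exp(-z) and Q(z) = z^2 + z - I*z - I.
The denominator factors as Q(z) = (z + 1)*(z - I), so z = I is a simple zero of Q and P is analytic there; z = I is therefore a simple pole and
  Res(f, z₀) = P(z₀)/Q'(z₀).

Q'(z) = 2*z + 1 - I, so Q'(I) = 1 + I.
P(I) = exp(-I).

Res(f, I) = (exp(-I))/(1 + I) = (1/2 - I/2)*exp(-I)

Final answer: (1/2 - I/2)*exp(-I)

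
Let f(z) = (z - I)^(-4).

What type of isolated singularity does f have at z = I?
Write f(z) = g(z)/(z - I)^4 with g(z) = 1.
g is entire and g(I) = 1 ≠ 0, so no factor of (z - I) cancels: the Laurent expansion of f about z = I starts at the power -4, i.e. lim_{z→z₀} (z - z₀)^4 f(z) = 1 is finite and nonzero.
So z = I is a pole of order 4.

Final answer: pole of order 4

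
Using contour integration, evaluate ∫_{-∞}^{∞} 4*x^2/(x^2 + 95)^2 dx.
Let f(z) = 4*z^2/(z^2 + 95)^2. The denominator has no real zeros and deg Q - deg P = 2 ≥ 2, so the integral of f over the upper semicircle |z| = R tends to 0 as R → ∞. Closing the contour in the upper half-plane,
  ∫_{-∞}^{∞} f(x) dx = 2πi · Σ Res(f, z_k)  over the poles with Im z_k > 0.

Zeros of the denominator: z^2 + 95 = 0 gives z = ±sqrt(95)*I.
Upper half-plane: z = sqrt(95)*I (a pole of order 2).

Write f(z) = g(z)/(z - sqrt(95)*I)^2 with g(z) = 4*z^2/(z + sqrt(95)*I)^2. For a double pole, Res(f, z₀) = g'(z₀):
  g'(z) = 8*sqrt(95)*I*z/(z + sqrt(95)*I)^3
  Res(f, sqrt(95)*I) = g'(sqrt(95)*I) = -sqrt(95)*I/95

∫_{-∞}^{∞} f(x) dx = 2πi · (-sqrt(95)*I/95) = 2*sqrt(95)*pi/95

Final answer: 2*sqrt(95)*pi/95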